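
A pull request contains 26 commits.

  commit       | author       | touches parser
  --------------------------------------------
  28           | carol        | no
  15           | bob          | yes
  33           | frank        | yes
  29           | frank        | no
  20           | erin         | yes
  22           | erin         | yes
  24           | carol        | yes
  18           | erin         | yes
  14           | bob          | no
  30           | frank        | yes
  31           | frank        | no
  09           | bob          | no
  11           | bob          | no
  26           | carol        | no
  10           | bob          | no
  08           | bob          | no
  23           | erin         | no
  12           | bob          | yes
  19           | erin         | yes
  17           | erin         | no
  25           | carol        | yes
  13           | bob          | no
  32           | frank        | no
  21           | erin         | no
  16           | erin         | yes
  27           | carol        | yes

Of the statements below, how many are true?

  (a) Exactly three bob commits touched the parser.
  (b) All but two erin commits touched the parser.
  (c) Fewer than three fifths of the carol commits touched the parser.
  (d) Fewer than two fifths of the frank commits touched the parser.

0

(a) bob: |A| = 8, |A ∩ B| = 2; needs |A ∩ B| = 3 — false.
(b) erin: |A| = 8, |A ∩ B| = 5; needs |A ∖ B| = 2 — false.
(c) carol: |A| = 5, |A ∩ B| = 3; needs |A ∩ B| / |A| < 3/5 — false.
(d) frank: |A| = 5, |A ∩ B| = 2; needs |A ∩ B| / |A| < 2/5 — false.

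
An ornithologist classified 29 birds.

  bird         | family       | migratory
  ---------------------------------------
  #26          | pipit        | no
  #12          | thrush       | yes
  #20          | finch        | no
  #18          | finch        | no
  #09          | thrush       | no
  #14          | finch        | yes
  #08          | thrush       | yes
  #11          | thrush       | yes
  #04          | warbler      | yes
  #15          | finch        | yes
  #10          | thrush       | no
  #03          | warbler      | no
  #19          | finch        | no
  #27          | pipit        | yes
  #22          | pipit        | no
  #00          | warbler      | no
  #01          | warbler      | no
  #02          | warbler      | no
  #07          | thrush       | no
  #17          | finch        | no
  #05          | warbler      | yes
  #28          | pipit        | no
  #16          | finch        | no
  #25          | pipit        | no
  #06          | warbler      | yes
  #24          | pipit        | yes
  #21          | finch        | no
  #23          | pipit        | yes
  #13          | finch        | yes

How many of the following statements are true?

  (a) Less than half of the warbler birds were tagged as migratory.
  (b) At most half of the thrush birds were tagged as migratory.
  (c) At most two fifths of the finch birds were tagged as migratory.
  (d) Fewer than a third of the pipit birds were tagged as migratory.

3

(a) warbler: |A| = 7, |A ∩ B| = 3; needs |A ∩ B| < |A ∖ B| — true.
(b) thrush: |A| = 6, |A ∩ B| = 3; needs |A ∩ B| ≤ |A ∖ B| — true.
(c) finch: |A| = 9, |A ∩ B| = 3; needs |A ∩ B| / |A| ≤ 2/5 — true.
(d) pipit: |A| = 7, |A ∩ B| = 3; needs |A ∩ B| / |A| < 1/3 — false.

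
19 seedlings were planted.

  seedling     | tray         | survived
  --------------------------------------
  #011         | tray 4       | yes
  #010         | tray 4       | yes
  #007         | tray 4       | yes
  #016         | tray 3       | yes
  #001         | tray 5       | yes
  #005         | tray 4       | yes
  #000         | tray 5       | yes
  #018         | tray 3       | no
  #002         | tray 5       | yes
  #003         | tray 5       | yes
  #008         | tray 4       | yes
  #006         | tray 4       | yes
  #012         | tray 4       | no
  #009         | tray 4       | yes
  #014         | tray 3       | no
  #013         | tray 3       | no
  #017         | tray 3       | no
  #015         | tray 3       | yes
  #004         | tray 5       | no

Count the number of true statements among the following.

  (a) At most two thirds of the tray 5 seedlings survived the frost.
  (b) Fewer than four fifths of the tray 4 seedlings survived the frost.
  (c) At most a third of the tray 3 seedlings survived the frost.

1

(a) tray 5: |A| = 5, |A ∩ B| = 4; needs |A ∩ B| / |A| ≤ 2/3 — false.
(b) tray 4: |A| = 8, |A ∩ B| = 7; needs |A ∩ B| / |A| < 4/5 — false.
(c) tray 3: |A| = 6, |A ∩ B| = 2; needs |A ∩ B| / |A| ≤ 1/3 — true.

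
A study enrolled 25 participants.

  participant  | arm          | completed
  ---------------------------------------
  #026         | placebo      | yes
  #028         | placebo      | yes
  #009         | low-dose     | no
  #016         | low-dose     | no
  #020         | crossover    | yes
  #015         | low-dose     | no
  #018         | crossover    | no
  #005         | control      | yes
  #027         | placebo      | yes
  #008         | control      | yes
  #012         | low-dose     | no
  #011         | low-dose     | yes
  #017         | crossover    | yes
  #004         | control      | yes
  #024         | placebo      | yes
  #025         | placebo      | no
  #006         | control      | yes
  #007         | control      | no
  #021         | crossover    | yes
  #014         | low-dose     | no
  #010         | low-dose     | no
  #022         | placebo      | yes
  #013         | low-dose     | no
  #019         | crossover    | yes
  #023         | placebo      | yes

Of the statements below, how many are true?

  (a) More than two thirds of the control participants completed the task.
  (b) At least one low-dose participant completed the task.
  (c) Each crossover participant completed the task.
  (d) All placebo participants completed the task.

2

(a) control: |A| = 5, |A ∩ B| = 4; needs |A ∩ B| / |A| > 2/3 — true.
(b) low-dose: |A| = 8, |A ∩ B| = 1; needs A ∩ B ≠ ∅ (|A ∩ B| ≥ 1) — true.
(c) crossover: |A| = 5, |A ∩ B| = 4; needs A ⊆ B, i.e. every element of A is in B (|A ∖ B| = 0) — false.
(d) placebo: |A| = 7, |A ∩ B| = 6; needs A ⊆ B, i.e. every element of A is in B (|A ∖ B| = 0) — false.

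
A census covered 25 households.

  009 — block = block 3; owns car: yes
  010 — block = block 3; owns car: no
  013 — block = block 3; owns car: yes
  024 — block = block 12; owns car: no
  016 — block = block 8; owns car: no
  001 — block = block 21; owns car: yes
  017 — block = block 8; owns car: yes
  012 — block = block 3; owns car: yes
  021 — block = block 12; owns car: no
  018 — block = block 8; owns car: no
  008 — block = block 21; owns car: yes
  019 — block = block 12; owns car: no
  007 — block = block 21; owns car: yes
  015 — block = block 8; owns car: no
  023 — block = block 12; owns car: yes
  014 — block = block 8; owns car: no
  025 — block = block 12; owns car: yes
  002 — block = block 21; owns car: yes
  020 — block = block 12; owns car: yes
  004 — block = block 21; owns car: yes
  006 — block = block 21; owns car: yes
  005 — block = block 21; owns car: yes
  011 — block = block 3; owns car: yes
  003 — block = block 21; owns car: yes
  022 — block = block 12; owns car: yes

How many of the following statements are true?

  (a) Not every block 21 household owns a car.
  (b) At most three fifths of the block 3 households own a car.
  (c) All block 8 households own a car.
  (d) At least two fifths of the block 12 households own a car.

1

(a) block 21: |A| = 8, |A ∩ B| = 8; needs A ⊄ B (|A ∖ B| ≥ 1) — false.
(b) block 3: |A| = 5, |A ∩ B| = 4; needs |A ∩ B| / |A| ≤ 3/5 — false.
(c) block 8: |A| = 5, |A ∩ B| = 1; needs A ⊆ B, i.e. every element of A is in B (|A ∖ B| = 0) — false.
(d) block 12: |A| = 7, |A ∩ B| = 4; needs |A ∩ B| / |A| ≥ 2/5 — true.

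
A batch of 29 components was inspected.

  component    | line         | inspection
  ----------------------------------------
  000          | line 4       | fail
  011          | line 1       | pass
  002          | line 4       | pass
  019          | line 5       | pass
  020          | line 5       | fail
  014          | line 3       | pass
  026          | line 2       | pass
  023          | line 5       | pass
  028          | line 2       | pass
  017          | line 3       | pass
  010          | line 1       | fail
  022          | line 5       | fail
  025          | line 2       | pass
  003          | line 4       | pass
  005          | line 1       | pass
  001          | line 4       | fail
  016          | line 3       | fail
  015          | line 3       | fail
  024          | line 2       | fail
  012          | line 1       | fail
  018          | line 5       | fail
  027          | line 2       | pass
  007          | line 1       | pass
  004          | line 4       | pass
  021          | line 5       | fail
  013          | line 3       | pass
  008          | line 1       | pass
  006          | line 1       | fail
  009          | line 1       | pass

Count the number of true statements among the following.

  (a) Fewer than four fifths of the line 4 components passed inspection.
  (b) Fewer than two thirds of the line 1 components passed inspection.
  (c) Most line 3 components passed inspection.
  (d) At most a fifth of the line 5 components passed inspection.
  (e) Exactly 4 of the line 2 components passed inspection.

(a) line 4: |A| = 5, |A ∩ B| = 3; needs |A ∩ B| / |A| < 4/5 — true.
(b) line 1: |A| = 8, |A ∩ B| = 5; needs |A ∩ B| / |A| < 2/3 — true.
(c) line 3: |A| = 5, |A ∩ B| = 3; needs |A ∩ B| > |A ∖ B| — true.
(d) line 5: |A| = 6, |A ∩ B| = 2; needs |A ∩ B| / |A| ≤ 1/5 — false.
(e) line 2: |A| = 5, |A ∩ B| = 4; needs |A ∩ B| = 4 — true.

4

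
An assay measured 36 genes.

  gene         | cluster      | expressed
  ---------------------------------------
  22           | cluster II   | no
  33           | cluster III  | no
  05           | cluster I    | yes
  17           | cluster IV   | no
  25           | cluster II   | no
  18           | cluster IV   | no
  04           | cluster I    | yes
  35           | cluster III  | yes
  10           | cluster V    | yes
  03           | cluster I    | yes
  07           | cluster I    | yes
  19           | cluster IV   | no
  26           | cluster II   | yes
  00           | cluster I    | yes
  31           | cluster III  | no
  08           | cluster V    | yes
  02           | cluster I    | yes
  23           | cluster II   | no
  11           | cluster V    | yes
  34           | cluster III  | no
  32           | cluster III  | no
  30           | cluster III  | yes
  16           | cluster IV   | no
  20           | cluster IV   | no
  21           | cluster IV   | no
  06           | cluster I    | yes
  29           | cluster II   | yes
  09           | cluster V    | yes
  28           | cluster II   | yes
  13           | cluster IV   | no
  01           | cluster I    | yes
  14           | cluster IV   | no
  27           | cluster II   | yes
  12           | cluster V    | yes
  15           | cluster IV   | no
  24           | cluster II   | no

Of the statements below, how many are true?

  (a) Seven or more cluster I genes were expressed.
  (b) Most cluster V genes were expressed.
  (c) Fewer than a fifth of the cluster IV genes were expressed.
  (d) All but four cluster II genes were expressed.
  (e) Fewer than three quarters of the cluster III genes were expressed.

(a) cluster I: |A| = 8, |A ∩ B| = 8; needs |A ∩ B| ≥ 7 — true.
(b) cluster V: |A| = 5, |A ∩ B| = 5; needs |A ∩ B| > |A ∖ B| — true.
(c) cluster IV: |A| = 9, |A ∩ B| = 0; needs |A ∩ B| / |A| < 1/5 — true.
(d) cluster II: |A| = 8, |A ∩ B| = 4; needs |A ∖ B| = 4 — true.
(e) cluster III: |A| = 6, |A ∩ B| = 2; needs |A ∩ B| / |A| < 3/4 — true.

5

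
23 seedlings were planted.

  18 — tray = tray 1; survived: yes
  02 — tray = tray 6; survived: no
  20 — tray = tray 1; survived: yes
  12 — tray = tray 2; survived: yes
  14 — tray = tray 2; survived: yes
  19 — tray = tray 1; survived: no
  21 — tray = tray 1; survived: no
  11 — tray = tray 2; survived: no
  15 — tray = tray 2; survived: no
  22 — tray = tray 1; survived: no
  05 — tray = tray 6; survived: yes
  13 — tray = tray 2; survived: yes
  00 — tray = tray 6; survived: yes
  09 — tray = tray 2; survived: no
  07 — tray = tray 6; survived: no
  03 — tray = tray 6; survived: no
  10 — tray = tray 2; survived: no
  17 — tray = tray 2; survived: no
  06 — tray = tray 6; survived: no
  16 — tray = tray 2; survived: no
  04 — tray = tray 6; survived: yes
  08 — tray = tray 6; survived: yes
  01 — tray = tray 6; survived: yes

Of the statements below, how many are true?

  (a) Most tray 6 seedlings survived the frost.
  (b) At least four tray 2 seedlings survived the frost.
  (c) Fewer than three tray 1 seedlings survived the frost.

(a) tray 6: |A| = 9, |A ∩ B| = 5; needs |A ∩ B| > |A ∖ B| — true.
(b) tray 2: |A| = 9, |A ∩ B| = 3; needs |A ∩ B| ≥ 4 — false.
(c) tray 1: |A| = 5, |A ∩ B| = 2; needs |A ∩ B| < 3 — true.

2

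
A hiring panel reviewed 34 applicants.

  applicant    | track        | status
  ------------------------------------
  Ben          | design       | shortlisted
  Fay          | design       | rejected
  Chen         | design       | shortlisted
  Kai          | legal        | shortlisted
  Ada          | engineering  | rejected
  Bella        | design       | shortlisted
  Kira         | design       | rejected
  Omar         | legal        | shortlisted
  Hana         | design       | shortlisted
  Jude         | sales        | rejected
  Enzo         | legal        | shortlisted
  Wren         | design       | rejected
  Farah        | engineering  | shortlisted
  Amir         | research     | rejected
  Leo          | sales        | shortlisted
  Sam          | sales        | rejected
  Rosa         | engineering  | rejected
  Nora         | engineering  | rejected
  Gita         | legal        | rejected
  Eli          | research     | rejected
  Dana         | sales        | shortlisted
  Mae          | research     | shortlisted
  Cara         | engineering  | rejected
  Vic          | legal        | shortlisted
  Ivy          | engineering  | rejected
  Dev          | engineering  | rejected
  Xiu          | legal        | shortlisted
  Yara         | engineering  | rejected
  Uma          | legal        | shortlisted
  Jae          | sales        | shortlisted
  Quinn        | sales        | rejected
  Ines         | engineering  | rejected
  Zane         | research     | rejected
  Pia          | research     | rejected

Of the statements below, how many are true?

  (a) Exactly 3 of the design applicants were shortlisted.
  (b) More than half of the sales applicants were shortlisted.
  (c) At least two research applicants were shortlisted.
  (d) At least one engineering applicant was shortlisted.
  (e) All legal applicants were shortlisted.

1

(a) design: |A| = 7, |A ∩ B| = 4; needs |A ∩ B| = 3 — false.
(b) sales: |A| = 6, |A ∩ B| = 3; needs |A ∩ B| > |A ∖ B| — false.
(c) research: |A| = 5, |A ∩ B| = 1; needs |A ∩ B| ≥ 2 — false.
(d) engineering: |A| = 9, |A ∩ B| = 1; needs A ∩ B ≠ ∅ (|A ∩ B| ≥ 1) — true.
(e) legal: |A| = 7, |A ∩ B| = 6; needs A ⊆ B, i.e. every element of A is in B (|A ∖ B| = 0) — false.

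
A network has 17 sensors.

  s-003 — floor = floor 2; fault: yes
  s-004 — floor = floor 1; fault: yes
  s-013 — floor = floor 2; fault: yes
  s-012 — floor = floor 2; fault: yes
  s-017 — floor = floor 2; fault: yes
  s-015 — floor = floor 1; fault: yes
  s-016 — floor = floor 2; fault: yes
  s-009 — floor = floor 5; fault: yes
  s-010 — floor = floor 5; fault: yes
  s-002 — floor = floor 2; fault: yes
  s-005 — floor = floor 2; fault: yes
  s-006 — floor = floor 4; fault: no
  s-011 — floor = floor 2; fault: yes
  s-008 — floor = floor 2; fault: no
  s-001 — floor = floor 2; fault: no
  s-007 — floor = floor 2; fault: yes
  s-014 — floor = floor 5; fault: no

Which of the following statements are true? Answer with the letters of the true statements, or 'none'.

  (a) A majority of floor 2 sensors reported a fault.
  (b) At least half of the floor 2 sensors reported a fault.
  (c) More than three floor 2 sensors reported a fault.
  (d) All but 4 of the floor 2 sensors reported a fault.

|A| = 11, |A ∩ B| = 9, |A ∖ B| = 2.
(a) |A ∩ B| > |A ∖ B|: holds.
(b) |A ∩ B| ≥ |A ∖ B|: holds.
(c) |A ∩ B| > 3: holds.
(d) |A ∖ B| = 4: fails.

(a), (b), (c)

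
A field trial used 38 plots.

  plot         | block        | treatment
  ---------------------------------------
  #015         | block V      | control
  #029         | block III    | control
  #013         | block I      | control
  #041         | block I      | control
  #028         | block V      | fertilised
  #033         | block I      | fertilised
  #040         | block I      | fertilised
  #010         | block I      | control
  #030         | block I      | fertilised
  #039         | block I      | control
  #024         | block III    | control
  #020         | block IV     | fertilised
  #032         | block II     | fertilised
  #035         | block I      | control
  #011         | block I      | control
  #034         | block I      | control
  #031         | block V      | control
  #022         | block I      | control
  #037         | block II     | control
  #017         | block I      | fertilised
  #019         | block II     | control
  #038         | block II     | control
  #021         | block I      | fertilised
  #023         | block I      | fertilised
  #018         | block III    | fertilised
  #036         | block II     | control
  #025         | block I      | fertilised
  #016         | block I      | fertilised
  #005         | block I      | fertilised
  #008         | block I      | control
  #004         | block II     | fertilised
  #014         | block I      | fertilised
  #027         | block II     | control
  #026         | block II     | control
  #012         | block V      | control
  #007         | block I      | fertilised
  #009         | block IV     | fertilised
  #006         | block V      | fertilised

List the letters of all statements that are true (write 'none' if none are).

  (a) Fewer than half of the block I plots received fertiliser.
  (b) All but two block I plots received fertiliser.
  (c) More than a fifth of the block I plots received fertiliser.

|A| = 20, |A ∩ B| = 11, |A ∖ B| = 9.
(a) |A ∩ B| < |A ∖ B|: fails.
(b) |A ∖ B| = 2: fails.
(c) |A ∩ B| / |A| > 1/5: holds.

(c)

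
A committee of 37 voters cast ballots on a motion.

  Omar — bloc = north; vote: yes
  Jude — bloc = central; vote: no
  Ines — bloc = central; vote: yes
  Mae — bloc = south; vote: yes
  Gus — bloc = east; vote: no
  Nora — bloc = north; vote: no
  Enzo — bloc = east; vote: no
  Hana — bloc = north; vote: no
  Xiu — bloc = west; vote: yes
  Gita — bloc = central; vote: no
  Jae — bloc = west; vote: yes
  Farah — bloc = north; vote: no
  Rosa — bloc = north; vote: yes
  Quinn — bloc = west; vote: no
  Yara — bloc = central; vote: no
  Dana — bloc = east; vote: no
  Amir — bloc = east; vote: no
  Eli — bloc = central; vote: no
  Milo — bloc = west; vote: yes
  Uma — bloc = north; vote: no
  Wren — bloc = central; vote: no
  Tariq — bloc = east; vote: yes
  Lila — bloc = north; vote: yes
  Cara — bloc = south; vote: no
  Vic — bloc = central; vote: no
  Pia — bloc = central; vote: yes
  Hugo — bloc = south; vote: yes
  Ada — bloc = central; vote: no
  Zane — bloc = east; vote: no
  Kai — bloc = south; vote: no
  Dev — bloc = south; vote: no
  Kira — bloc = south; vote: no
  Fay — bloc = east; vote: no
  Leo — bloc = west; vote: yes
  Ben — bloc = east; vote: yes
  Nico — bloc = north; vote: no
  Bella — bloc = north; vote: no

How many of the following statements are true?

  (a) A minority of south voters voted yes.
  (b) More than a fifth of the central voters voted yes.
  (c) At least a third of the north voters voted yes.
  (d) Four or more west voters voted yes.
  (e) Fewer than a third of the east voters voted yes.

5

(a) south: |A| = 6, |A ∩ B| = 2; needs |A ∩ B| < |A ∖ B| — true.
(b) central: |A| = 9, |A ∩ B| = 2; needs |A ∩ B| / |A| > 1/5 — true.
(c) north: |A| = 9, |A ∩ B| = 3; needs |A ∩ B| / |A| ≥ 1/3 — true.
(d) west: |A| = 5, |A ∩ B| = 4; needs |A ∩ B| ≥ 4 — true.
(e) east: |A| = 8, |A ∩ B| = 2; needs |A ∩ B| / |A| < 1/3 — true.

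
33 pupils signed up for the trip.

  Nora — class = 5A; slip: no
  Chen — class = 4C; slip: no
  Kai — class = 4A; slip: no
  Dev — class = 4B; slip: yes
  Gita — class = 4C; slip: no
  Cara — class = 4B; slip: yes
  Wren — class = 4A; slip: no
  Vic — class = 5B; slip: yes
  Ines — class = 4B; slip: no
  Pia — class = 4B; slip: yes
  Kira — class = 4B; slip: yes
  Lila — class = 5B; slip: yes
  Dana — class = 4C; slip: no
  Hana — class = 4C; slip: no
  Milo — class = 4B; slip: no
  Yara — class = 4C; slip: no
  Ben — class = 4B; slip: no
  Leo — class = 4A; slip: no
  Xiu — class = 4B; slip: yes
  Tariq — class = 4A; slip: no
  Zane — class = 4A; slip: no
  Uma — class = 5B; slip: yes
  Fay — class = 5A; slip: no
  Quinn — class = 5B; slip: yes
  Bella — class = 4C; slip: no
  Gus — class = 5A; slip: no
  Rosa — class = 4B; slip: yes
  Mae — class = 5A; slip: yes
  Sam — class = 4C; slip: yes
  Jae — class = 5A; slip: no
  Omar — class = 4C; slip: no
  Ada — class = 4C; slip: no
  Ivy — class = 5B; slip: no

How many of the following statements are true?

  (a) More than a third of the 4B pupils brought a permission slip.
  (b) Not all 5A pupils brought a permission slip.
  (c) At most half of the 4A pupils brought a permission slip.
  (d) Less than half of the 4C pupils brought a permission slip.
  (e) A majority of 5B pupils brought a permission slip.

(a) 4B: |A| = 9, |A ∩ B| = 6; needs |A ∩ B| / |A| > 1/3 — true.
(b) 5A: |A| = 5, |A ∩ B| = 1; needs A ⊄ B (|A ∖ B| ≥ 1) — true.
(c) 4A: |A| = 5, |A ∩ B| = 0; needs |A ∩ B| ≤ |A ∖ B| — true.
(d) 4C: |A| = 9, |A ∩ B| = 1; needs |A ∩ B| < |A ∖ B| — true.
(e) 5B: |A| = 5, |A ∩ B| = 4; needs |A ∩ B| > |A ∖ B| — true.

5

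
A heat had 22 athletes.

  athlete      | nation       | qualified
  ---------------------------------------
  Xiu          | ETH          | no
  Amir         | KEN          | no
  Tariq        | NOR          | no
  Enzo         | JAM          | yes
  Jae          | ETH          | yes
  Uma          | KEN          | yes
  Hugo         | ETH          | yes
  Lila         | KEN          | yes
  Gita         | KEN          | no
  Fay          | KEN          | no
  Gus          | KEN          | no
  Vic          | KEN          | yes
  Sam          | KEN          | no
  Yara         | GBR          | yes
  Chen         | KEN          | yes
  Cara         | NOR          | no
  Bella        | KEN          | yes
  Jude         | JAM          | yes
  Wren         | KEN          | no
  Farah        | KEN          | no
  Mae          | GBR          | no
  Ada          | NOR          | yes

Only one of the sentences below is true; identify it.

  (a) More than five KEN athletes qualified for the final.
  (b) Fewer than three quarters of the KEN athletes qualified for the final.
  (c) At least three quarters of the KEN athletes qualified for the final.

(b)

|A| = 12, |A ∩ B| = 5, |A ∖ B| = 7.
(a) requires |A ∩ B| > 5: false.
(b) requires |A ∩ B| / |A| < 3/4: true.
(c) requires |A ∩ B| / |A| ≥ 3/4: false.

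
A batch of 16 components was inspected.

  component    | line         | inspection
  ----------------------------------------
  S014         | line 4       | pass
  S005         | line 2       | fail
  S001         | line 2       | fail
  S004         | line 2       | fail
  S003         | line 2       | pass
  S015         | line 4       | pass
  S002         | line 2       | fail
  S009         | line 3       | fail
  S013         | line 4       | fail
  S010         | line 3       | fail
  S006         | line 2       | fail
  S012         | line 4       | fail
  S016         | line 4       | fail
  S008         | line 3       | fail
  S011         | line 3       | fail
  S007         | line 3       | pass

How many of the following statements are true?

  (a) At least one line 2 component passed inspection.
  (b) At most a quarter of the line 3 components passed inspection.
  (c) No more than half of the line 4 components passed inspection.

(a) line 2: |A| = 6, |A ∩ B| = 1; needs A ∩ B ≠ ∅ (|A ∩ B| ≥ 1) — true.
(b) line 3: |A| = 5, |A ∩ B| = 1; needs |A ∩ B| / |A| ≤ 1/4 — true.
(c) line 4: |A| = 5, |A ∩ B| = 2; needs |A ∩ B| ≤ |A ∖ B| — true.

3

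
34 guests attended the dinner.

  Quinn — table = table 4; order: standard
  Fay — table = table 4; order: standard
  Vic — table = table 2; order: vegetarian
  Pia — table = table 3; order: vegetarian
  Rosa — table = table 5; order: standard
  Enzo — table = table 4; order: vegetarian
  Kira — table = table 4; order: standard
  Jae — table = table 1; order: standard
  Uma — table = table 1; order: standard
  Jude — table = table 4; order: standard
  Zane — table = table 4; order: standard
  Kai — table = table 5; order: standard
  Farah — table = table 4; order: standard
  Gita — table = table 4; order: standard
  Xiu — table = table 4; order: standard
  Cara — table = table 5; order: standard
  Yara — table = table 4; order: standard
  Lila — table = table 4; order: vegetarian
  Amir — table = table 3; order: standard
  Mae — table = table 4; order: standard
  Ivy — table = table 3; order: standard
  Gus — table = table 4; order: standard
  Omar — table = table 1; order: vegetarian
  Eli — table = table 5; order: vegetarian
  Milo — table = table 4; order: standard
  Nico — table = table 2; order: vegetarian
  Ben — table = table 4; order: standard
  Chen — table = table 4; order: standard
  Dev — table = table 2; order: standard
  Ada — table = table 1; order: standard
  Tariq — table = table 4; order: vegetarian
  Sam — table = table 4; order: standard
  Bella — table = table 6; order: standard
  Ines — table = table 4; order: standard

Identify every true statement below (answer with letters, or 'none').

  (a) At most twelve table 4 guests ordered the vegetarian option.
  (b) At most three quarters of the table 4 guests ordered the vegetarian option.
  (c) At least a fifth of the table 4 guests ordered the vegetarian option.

(a), (b)

|A| = 19, |A ∩ B| = 3, |A ∖ B| = 16.
(a) |A ∩ B| ≤ 12: holds.
(b) |A ∩ B| / |A| ≤ 3/4: holds.
(c) |A ∩ B| / |A| ≥ 1/5: fails.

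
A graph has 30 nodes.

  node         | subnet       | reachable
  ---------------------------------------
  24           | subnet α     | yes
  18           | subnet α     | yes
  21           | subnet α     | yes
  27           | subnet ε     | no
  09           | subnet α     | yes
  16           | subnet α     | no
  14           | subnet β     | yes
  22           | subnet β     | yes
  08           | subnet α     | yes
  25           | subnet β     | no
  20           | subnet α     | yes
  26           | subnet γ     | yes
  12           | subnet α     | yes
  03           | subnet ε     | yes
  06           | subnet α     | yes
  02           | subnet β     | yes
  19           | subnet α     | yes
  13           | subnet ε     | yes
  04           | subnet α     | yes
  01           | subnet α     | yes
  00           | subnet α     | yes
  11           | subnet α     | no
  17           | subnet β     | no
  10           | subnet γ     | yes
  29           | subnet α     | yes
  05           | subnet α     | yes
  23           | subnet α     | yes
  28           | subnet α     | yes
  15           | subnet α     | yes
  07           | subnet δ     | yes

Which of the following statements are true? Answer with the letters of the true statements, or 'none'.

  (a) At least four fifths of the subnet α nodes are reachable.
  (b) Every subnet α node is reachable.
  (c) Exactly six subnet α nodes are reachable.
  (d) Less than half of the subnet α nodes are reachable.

|A| = 19, |A ∩ B| = 17, |A ∖ B| = 2.
(a) |A ∩ B| / |A| ≥ 4/5: holds.
(b) A ⊆ B, i.e. every element of A is in B (|A ∖ B| = 0): fails.
(c) |A ∩ B| = 6: fails.
(d) |A ∩ B| < |A ∖ B|: fails.

(a)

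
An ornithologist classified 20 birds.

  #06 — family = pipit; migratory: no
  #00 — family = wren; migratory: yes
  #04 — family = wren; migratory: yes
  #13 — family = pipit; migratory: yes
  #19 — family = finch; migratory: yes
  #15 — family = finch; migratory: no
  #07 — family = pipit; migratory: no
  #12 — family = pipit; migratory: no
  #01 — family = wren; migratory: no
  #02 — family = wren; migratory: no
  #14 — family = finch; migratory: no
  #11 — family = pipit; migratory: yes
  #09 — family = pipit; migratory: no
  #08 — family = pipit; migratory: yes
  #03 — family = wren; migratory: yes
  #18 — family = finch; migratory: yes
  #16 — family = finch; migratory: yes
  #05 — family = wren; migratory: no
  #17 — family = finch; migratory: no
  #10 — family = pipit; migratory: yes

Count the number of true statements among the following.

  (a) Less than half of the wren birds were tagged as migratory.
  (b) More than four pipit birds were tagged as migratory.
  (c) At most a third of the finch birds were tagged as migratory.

(a) wren: |A| = 6, |A ∩ B| = 3; needs |A ∩ B| < |A ∖ B| — false.
(b) pipit: |A| = 8, |A ∩ B| = 4; needs |A ∩ B| > 4 — false.
(c) finch: |A| = 6, |A ∩ B| = 3; needs |A ∩ B| / |A| ≤ 1/3 — false.

0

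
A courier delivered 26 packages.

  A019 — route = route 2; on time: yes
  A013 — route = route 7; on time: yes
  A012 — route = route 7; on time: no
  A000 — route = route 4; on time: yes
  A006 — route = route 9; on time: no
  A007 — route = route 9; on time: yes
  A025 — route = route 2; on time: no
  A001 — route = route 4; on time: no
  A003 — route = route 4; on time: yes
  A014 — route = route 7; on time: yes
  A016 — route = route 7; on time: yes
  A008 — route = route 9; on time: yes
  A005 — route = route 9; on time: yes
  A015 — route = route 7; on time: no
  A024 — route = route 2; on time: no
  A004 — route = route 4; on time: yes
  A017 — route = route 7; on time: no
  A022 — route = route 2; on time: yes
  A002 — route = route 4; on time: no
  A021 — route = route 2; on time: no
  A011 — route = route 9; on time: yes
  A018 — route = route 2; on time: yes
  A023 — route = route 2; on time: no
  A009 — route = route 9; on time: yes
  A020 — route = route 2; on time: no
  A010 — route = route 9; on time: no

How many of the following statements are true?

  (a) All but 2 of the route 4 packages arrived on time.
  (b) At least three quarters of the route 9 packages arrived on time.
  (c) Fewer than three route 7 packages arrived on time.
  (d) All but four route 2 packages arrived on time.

1

(a) route 4: |A| = 5, |A ∩ B| = 3; needs |A ∖ B| = 2 — true.
(b) route 9: |A| = 7, |A ∩ B| = 5; needs |A ∩ B| / |A| ≥ 3/4 — false.
(c) route 7: |A| = 6, |A ∩ B| = 3; needs |A ∩ B| < 3 — false.
(d) route 2: |A| = 8, |A ∩ B| = 3; needs |A ∖ B| = 4 — false.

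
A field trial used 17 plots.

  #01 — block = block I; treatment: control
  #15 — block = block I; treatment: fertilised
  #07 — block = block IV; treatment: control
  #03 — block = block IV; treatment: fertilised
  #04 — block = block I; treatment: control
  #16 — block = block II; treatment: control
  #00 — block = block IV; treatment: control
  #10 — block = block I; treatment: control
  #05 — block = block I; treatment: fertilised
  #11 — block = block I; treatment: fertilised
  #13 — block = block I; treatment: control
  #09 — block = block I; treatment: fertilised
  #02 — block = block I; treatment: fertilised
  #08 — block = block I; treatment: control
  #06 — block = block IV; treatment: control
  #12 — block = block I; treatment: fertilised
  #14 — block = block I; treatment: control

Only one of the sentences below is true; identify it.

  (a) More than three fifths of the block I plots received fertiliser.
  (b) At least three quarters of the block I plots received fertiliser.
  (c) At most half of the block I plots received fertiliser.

|A| = 12, |A ∩ B| = 6, |A ∖ B| = 6.
(a) requires |A ∩ B| / |A| > 3/5: false.
(b) requires |A ∩ B| / |A| ≥ 3/4: false.
(c) requires |A ∩ B| ≤ |A ∖ B|: true.

(c)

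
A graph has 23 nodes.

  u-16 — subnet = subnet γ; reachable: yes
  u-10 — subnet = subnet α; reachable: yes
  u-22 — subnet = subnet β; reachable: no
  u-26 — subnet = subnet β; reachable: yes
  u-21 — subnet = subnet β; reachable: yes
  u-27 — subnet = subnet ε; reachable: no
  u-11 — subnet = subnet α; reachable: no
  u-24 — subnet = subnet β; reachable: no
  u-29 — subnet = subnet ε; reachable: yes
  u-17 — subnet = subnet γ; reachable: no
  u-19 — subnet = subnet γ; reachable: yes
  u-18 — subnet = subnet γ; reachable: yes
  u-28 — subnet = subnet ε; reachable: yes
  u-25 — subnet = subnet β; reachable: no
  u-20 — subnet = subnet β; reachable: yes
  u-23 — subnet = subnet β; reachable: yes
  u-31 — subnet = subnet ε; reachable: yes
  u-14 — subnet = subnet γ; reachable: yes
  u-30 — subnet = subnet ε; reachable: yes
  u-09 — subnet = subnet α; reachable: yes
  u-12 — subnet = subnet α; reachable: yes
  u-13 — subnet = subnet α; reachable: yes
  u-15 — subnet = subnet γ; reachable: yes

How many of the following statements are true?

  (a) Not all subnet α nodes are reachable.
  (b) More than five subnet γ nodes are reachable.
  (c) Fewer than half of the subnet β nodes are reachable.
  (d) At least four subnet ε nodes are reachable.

(a) subnet α: |A| = 5, |A ∩ B| = 4; needs A ⊄ B (|A ∖ B| ≥ 1) — true.
(b) subnet γ: |A| = 6, |A ∩ B| = 5; needs |A ∩ B| > 5 — false.
(c) subnet β: |A| = 7, |A ∩ B| = 4; needs |A ∩ B| < |A ∖ B| — false.
(d) subnet ε: |A| = 5, |A ∩ B| = 4; needs |A ∩ B| ≥ 4 — true.

2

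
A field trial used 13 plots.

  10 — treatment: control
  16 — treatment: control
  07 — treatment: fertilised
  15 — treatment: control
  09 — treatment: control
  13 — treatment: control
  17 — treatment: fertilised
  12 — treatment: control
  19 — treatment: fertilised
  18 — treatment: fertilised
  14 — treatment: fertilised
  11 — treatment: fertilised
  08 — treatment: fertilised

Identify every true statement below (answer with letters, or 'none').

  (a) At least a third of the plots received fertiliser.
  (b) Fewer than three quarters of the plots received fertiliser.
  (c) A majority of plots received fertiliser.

(a), (b), (c)

|A| = 13, |A ∩ B| = 7, |A ∖ B| = 6.
(a) |A ∩ B| / |A| ≥ 1/3: holds.
(b) |A ∩ B| / |A| < 3/4: holds.
(c) |A ∩ B| > |A ∖ B|: holds.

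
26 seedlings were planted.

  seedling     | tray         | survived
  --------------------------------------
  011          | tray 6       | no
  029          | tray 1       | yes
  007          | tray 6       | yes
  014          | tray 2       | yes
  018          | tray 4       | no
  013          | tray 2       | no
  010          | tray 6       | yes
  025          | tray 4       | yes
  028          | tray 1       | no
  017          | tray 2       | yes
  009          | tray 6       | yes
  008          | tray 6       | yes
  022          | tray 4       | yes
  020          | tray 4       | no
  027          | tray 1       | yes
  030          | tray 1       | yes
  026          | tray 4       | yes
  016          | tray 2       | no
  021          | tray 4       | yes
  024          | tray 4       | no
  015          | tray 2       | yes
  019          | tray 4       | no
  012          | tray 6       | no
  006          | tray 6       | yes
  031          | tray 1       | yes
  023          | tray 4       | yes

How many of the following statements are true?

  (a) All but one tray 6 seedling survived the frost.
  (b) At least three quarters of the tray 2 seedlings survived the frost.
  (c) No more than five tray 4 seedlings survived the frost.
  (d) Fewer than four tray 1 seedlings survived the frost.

(a) tray 6: |A| = 7, |A ∩ B| = 5; needs |A ∖ B| = 1 — false.
(b) tray 2: |A| = 5, |A ∩ B| = 3; needs |A ∩ B| / |A| ≥ 3/4 — false.
(c) tray 4: |A| = 9, |A ∩ B| = 5; needs |A ∩ B| ≤ 5 — true.
(d) tray 1: |A| = 5, |A ∩ B| = 4; needs |A ∩ B| < 4 — false.

1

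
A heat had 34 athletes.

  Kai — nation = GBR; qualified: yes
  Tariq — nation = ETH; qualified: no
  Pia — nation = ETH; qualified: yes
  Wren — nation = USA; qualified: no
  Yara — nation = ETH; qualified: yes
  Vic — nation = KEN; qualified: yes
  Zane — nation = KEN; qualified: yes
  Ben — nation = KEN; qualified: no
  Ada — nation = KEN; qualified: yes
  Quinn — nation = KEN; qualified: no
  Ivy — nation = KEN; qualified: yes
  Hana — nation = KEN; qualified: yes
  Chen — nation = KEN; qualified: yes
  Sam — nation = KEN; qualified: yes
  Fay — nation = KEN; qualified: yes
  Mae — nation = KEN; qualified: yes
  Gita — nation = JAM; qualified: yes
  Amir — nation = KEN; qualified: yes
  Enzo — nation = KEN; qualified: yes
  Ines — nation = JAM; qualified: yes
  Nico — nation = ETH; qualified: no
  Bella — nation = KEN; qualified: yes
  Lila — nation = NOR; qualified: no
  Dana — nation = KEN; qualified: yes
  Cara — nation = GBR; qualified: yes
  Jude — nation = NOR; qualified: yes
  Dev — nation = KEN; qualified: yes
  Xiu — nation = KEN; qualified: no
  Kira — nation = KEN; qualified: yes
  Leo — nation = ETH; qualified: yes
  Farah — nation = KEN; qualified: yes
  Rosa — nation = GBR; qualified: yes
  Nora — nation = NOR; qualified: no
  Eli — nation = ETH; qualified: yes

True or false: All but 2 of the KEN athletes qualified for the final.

The determiner here denotes the relation: |A ∖ B| = 2.
|A| = 19, |A ∩ B| = 16, |A ∖ B| = 3.
|A ∖ B| = 3, so the statement is false.

False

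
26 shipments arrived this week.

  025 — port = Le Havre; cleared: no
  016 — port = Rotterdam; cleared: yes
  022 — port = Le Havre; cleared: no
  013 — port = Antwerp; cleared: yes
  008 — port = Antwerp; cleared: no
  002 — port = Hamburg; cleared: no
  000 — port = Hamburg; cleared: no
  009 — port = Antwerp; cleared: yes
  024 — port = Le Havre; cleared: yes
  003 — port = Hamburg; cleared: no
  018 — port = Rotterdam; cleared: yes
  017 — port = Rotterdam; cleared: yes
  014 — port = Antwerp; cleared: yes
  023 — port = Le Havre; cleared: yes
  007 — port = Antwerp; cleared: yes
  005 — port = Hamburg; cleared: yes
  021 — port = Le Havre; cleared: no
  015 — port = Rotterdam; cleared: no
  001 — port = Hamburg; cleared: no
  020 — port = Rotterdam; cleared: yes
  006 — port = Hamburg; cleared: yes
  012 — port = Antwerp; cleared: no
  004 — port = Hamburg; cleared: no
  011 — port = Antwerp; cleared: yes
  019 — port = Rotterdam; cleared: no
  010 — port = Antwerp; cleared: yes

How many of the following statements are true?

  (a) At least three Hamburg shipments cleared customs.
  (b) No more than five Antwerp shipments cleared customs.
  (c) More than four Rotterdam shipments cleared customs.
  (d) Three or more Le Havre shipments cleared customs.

(a) Hamburg: |A| = 7, |A ∩ B| = 2; needs |A ∩ B| ≥ 3 — false.
(b) Antwerp: |A| = 8, |A ∩ B| = 6; needs |A ∩ B| ≤ 5 — false.
(c) Rotterdam: |A| = 6, |A ∩ B| = 4; needs |A ∩ B| > 4 — false.
(d) Le Havre: |A| = 5, |A ∩ B| = 2; needs |A ∩ B| ≥ 3 — false.

0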